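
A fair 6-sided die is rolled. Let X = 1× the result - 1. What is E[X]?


E[die] = (1+6)/2 = 7/2
E[X] = 1×7/2 - 1 = 5/2

E[X] = 5/2


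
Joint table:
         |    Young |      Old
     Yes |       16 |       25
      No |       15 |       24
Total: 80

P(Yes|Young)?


P(Yes|Young) = 16/(16+15) = 16/31

P = 16/31 ≈ 51.61%


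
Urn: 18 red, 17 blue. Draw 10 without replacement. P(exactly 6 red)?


Hypergeometric: C(18,6)×C(17,4)/C(35,10)
= 18564×2380/183579396 = 2380/9889

P(X=6) = 2380/9889 ≈ 24.07%


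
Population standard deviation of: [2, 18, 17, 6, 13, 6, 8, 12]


Mean = 82/8 = 41/4
  (2-41/4)²=1089/16
  (18-41/4)²=961/16
  (17-41/4)²=729/16
  (6-41/4)²=289/16
  (13-41/4)²=121/16
  (6-41/4)²=289/16
  (8-41/4)²=81/16
  (12-41/4)²=49/16
Σ(x-μ)² = 451/2
σ² = (451/2)/8 = 451/16

σ = √(451/16) ≈ 5.3092


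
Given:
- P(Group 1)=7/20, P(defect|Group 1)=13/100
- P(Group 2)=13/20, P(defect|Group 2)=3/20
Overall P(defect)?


P(B) = Σ P(B|Aᵢ)×P(Aᵢ)
  13/100×7/20 = 91/2000
  3/20×13/20 = 39/400
Sum = 143/1000

P(defect) = 143/1000 ≈ 14.30%


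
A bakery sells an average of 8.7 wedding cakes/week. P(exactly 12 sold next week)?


Poisson(λ=8.7): P(X=12) = e^(-λ)×λ^k/k!
= e^(-8.7) × 8.7^12 / 12!
≈ 0.000166585811 × 188031682201 / 479001600 ≈ 0.065393

P(X=12) ≈ 0.065393 ≈ 6.54%


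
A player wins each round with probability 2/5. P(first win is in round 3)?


Geometric: P(X=3) = (1-p)^(k-1)×p = (3/5)^2×2/5 = 18/125

P(X=3) = 18/125 ≈ 14.40%


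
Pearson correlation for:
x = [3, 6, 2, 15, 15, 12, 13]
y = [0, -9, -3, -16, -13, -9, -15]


n=7, Σx=66, Σy=-65, Σxy=-798, Σx²=812, Σy²=821
r = (7×(-798) - 66×(-65))/√((7×812 - 66²)(7×821 - (-65)²))
= -1296/√(1328×1522) = -1296/√2021216 ≈ -1296/1421.6948 ≈ -0.9116

r ≈ -0.9116


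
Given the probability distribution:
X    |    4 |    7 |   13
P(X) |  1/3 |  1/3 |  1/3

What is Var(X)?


E[X] = 8
E[X²] = 78
Var(X) = E[X²] - (E[X])² = 78 - 64 = 14

Var(X) = 14 ≈ 14.0000


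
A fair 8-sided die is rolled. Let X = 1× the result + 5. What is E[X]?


E[die] = (1+8)/2 = 9/2
E[X] = 1×9/2 + 5 = 19/2

E[X] = 19/2


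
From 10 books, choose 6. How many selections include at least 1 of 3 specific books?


Complement: C(10,6) - C(7,6) = 210 - 7 = 203

203


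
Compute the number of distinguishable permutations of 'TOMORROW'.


Letters: 8, freq: {'T': 1, 'O': 3, 'M': 1, 'R': 2, 'W': 1}
8!/(1!×3!×1!×2!×1!) = 40320/12 = 3360

3360


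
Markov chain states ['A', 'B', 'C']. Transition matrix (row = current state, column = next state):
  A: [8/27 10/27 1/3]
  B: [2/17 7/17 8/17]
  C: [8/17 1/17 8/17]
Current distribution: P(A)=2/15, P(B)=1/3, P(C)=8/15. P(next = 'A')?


P(next=A) = Σᵢ P(now=i)×P(i→A)
= 2/15×8/27 + 1/3×2/17 + 8/15×8/17
= 16/405 + 2/51 + 64/255 = 454/1377

P = 454/1377 ≈ 0.3297


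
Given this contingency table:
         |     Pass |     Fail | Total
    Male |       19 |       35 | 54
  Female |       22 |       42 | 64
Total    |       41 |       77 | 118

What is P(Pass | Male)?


P(Pass | Male) = 19/(19+35) = 19/54

P(Pass|Male) = 19/54 ≈ 35.19%


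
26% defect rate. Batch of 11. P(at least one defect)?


P(all good) = (37/50)^11 = 177917621779460413/4882812500000000000
P(≥1 defect) = 4704894878220539587/4882812500000000000

P = 4704894878220539587/4882812500000000000 ≈ 96.36%


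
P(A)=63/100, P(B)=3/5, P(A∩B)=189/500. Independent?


P(A)×P(B) = 189/500
P(A∩B) = 189/500
Equal ✓ → Independent

Yes, independent


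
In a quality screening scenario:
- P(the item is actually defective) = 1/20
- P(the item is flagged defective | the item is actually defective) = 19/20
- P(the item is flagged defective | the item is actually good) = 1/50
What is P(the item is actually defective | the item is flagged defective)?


Using Bayes' theorem:
P(A|B) = P(B|A)·P(A) / P(B)

P(the item is flagged defective) = 19/20 × 1/20 + 1/50 × 19/20
= 19/400 + 19/1000 = 133/2000

P(the item is actually defective|the item is flagged defective) = (19/400) / (133/2000) = 5/7

P(the item is actually defective|the item is flagged defective) = 5/7 ≈ 71.43%


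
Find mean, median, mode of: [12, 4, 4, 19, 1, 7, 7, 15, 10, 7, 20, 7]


Sorted: [1, 4, 4, 7, 7, 7, 7, 10, 12, 15, 19, 20]
Mean = 113/12
Median = 7
Freq: {12: 1, 4: 2, 19: 1, 1: 1, 7: 4, 15: 1, 10: 1, 20: 1}
Mode: [7]

Mean=113/12, Median=7, Mode=7


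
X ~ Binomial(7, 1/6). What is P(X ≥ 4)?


P(X ≥ 4) = Σ P(X=i) for i=4..7
P(X=4) = 4375/279936
P(X=5) = 175/93312
P(X=6) = 35/279936
P(X=7) = 1/279936
Sum = 617/34992

P(X ≥ 4) = 617/34992 ≈ 1.76%


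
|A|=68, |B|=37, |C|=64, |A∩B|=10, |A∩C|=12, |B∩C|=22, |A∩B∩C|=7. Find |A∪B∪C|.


|A∪B∪C| = 68+37+64-10-12-22+7 = 132

|A∪B∪C| = 132


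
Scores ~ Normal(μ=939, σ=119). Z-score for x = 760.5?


z = (x - μ)/σ = (760.5 - 939)/119 = -1.5

z = -1.5


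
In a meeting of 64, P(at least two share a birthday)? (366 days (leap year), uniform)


P(all different) = Π(366-i)/366 for i=0..63
= 0.002858
P(match) = 1 - 0.002858 = 0.997142

P ≈ 0.9971 ≈ 99.71%


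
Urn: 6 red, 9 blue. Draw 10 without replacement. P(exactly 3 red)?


Hypergeometric: C(6,3)×C(9,7)/C(15,10)
= 20×36/3003 = 240/1001

P(X=3) = 240/1001 ≈ 23.98%


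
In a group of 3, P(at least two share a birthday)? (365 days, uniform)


P(all different) = Π(365-i)/365 for i=0..2
= 0.991796
P(match) = 1 - 0.991796 = 0.008204

P ≈ 0.0082 ≈ 0.82%


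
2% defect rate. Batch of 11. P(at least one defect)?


P(all good) = (49/50)^11 = 3909821048582988049/4882812500000000000
P(≥1 defect) = 972991451417011951/4882812500000000000

P = 972991451417011951/4882812500000000000 ≈ 19.93%


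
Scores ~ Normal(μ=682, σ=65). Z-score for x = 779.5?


z = (x - μ)/σ = (779.5 - 682)/65 = 1.5

z = 1.5


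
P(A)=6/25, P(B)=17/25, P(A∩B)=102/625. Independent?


P(A)×P(B) = 102/625
P(A∩B) = 102/625
Equal ✓ → Independent

Yes, independent


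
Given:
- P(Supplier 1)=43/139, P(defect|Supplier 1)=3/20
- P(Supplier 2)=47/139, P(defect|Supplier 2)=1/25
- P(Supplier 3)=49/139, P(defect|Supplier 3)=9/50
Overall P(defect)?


P(B) = Σ P(B|Aᵢ)×P(Aᵢ)
  3/20×43/139 = 129/2780
  1/25×47/139 = 47/3475
  9/50×49/139 = 441/6950
Sum = 343/2780

P(defect) = 343/2780 ≈ 12.34%


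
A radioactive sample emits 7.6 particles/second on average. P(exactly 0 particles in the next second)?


Poisson(λ=7.6): P(X=0) = e^(-λ)×λ^k/k!
= e^(-7.6) × 7.6^0 / 0!
≈ 0.0005004514334 × 1 / 1 ≈ 0.000500

P(X=0) ≈ 0.000500 ≈ 0.05%


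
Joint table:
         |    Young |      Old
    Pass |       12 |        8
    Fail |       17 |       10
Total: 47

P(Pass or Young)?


P(Pass∨Young) = P(Pass) + P(Young) - P(Pass∧Young)
= (20 + 29 - 12)/47 = 37/47

P = 37/47 ≈ 78.72%


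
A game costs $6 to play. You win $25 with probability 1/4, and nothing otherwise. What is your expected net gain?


E[gain] = (25-6)×1/4 + (-6)×3/4
= 19/4 - 9/2 = 1/4

Expected net gain = $1/4 ≈ $0.25


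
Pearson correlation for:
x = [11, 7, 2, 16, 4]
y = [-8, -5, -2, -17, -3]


n=5, Σx=40, Σy=-35, Σxy=-411, Σx²=446, Σy²=391
r = (5×(-411) - 40×(-35))/√((5×446 - 40²)(5×391 - (-35)²))
= -655/√(630×730) = -655/√459900 ≈ -655/678.1593 ≈ -0.9658

r ≈ -0.9658


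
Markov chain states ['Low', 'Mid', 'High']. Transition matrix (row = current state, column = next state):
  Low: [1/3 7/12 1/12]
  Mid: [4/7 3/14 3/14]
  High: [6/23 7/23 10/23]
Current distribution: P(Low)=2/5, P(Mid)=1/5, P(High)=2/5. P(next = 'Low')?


P(next=Low) = Σᵢ P(now=i)×P(i→Low)
= 2/5×1/3 + 1/5×4/7 + 2/5×6/23
= 2/15 + 4/35 + 12/115 = 170/483

P = 170/483 ≈ 0.3520


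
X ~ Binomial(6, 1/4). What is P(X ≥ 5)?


P(X ≥ 5) = Σ P(X=i) for i=5..6
P(X=5) = 9/2048
P(X=6) = 1/4096
Sum = 19/4096

P(X ≥ 5) = 19/4096 ≈ 0.46%


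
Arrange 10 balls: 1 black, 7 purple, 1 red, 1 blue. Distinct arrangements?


10!/(1!×7!×1!×1!) = 720

720


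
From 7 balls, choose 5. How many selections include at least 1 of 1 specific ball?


Complement: C(7,5) - C(6,5) = 21 - 6 = 15

15


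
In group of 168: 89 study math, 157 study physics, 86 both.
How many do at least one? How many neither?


|A∪B| = 89+157-86 = 160
Neither = 168-160 = 8

At least one: 160; Neither: 8


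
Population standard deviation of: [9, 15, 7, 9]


Mean = 40/4 = 10
  (9-10)²=1
  (15-10)²=25
  (7-10)²=9
  (9-10)²=1
Σ(x-μ)² = 36
σ² = 36/4 = 9

σ = √(9) ≈ 3.0000


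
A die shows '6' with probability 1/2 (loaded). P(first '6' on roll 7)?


Geometric: P(X=7) = (1-p)^(k-1)×p = (1/2)^6×1/2 = 1/128

P(X=7) = 1/128 ≈ 0.78%


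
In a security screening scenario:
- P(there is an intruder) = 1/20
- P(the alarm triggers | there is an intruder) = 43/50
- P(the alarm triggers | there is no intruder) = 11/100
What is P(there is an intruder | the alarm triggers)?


Using Bayes' theorem:
P(A|B) = P(B|A)·P(A) / P(B)

P(the alarm triggers) = 43/50 × 1/20 + 11/100 × 19/20
= 43/1000 + 209/2000 = 59/400

P(there is an intruder|the alarm triggers) = (43/1000) / (59/400) = 86/295

P(there is an intruder|the alarm triggers) = 86/295 ≈ 29.15%


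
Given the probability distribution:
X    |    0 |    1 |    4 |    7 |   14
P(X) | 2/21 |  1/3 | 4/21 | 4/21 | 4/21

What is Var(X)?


E[X] = 107/21
E[X²] = 1051/21
Var(X) = E[X²] - (E[X])² = 1051/21 - 11449/441 = 10622/441

Var(X) = 10622/441 ≈ 24.0862


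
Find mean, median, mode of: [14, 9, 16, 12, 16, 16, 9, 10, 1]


Sorted: [1, 9, 9, 10, 12, 14, 16, 16, 16]
Mean = 103/9
Median = 12
Freq: {14: 1, 9: 2, 16: 3, 12: 1, 10: 1, 1: 1}
Mode: [16]

Mean=103/9, Median=12, Mode=16


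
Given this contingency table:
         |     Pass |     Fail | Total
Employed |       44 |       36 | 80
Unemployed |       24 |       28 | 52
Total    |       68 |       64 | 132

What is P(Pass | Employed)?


P(Pass | Employed) = 44/(44+36) = 44/80 = 11/20

P(Pass|Employed) = 11/20 ≈ 55.00%


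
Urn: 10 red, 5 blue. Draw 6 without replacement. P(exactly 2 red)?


Hypergeometric: C(10,2)×C(5,4)/C(15,6)
= 45×5/5005 = 45/1001

P(X=2) = 45/1001 ≈ 4.50%


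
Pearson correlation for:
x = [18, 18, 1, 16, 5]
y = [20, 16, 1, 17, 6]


n=5, Σx=58, Σy=60, Σxy=951, Σx²=930, Σy²=982
r = (5×951 - 58×60)/√((5×930 - 58²)(5×982 - 60²))
= 1275/√(1286×1310) = 1275/√1684660 ≈ 1275/1297.9445 ≈ 0.9823

r ≈ 0.9823


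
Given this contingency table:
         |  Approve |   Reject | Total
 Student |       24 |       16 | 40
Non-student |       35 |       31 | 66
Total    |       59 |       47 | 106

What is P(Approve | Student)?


P(Approve | Student) = 24/(24+16) = 24/40 = 3/5

P(Approve|Student) = 3/5 ≈ 60.00%


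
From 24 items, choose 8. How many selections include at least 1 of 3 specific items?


Complement: C(24,8) - C(21,8) = 735471 - 203490 = 531981

531981


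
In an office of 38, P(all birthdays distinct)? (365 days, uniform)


P(all different) = Π(365-i)/365 for i=0..37
= (365/365)×(364/365)×...×(328/365)
= 0.135932

P ≈ 0.1359 ≈ 13.59%


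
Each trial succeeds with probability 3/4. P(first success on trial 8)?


Geometric: P(X=8) = (1-p)^(k-1)×p = (1/4)^7×3/4 = 3/65536

P(X=8) = 3/65536 ≈ 0.00%


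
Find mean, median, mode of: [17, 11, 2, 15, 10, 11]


Sorted: [2, 10, 11, 11, 15, 17]
Mean = 66/6 = 11
Median = 11
Freq: {17: 1, 11: 2, 2: 1, 15: 1, 10: 1}
Mode: [11]

Mean=11, Median=11, Mode=11


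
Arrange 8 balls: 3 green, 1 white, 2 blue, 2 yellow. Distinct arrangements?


8!/(3!×1!×2!×2!) = 1680

1680


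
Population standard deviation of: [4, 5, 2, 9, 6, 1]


Mean = 27/6 = 9/2
  (4-9/2)²=1/4
  (5-9/2)²=1/4
  (2-9/2)²=25/4
  (9-9/2)²=81/4
  (6-9/2)²=9/4
  (1-9/2)²=49/4
Σ(x-μ)² = 83/2
σ² = (83/2)/6 = 83/12

σ = √(83/12) ≈ 2.6300


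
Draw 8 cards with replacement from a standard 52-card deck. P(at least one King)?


P(not a King) = 48/52 = 12/13
P(none in 8 draws) = (12/13)^8 = 429981696/815730721
P(≥1 King) = 1 - 429981696/815730721 = 385749025/815730721

P = 385749025/815730721 ≈ 47.29%


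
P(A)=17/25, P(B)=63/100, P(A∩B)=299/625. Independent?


P(A)×P(B) = 1071/2500
P(A∩B) = 299/625
Not equal → NOT independent

No, not independent


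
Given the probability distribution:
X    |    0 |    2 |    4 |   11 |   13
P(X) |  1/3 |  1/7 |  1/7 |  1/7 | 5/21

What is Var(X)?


E[X] = 116/21
E[X²] = 1268/21
Var(X) = E[X²] - (E[X])² = 1268/21 - 13456/441 = 13172/441

Var(X) = 13172/441 ≈ 29.8685


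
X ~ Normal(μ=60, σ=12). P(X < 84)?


z = (84-60)/12 = 2.0
P(Z < 2.0) = 0.9772

P(X < 84) ≈ 0.9772


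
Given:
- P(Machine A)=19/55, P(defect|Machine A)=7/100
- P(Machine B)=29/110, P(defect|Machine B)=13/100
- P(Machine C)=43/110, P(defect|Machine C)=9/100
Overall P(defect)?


P(B) = Σ P(B|Aᵢ)×P(Aᵢ)
  7/100×19/55 = 133/5500
  13/100×29/110 = 377/11000
  9/100×43/110 = 387/11000
Sum = 103/1100

P(defect) = 103/1100 ≈ 9.36%


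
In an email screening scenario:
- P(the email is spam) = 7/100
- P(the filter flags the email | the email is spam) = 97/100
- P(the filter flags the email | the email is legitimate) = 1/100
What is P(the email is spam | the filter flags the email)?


Using Bayes' theorem:
P(A|B) = P(B|A)·P(A) / P(B)

P(the filter flags the email) = 97/100 × 7/100 + 1/100 × 93/100
= 679/10000 + 93/10000 = 193/2500

P(the email is spam|the filter flags the email) = (679/10000) / (193/2500) = 679/772

P(the email is spam|the filter flags the email) = 679/772 ≈ 87.95%


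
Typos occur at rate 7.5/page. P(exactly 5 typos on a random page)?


Poisson(λ=7.5): P(X=5) = e^(-λ)×λ^k/k!
= e^(-7.5) × 7.5^5 / 5!
≈ 0.0005530843701 × 23730.46875 / 120 ≈ 0.109375

P(X=5) ≈ 0.109375 ≈ 10.94%


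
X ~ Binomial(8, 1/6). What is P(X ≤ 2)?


P(X ≤ 2) = Σ P(X=i) for i=0..2
P(X=0) = 390625/1679616
P(X=1) = 78125/209952
P(X=2) = 109375/419904
Sum = 484375/559872

P(X ≤ 2) = 484375/559872 ≈ 86.52%


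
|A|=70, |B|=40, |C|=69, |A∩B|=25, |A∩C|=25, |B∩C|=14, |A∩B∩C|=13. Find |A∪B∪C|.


|A∪B∪C| = 70+40+69-25-25-14+13 = 128

|A∪B∪C| = 128


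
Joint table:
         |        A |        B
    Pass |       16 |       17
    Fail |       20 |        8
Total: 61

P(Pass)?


P(Pass) = (16+17)/61 = 33/61

P(Pass) = 33/61 ≈ 54.10%


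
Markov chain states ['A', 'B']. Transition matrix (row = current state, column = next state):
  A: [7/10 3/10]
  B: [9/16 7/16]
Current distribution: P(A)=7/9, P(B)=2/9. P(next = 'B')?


P(next=B) = Σᵢ P(now=i)×P(i→B)
= 7/9×3/10 + 2/9×7/16
= 7/30 + 7/72 = 119/360

P = 119/360 ≈ 0.3306


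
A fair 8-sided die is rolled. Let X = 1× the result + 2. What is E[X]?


E[die] = (1+8)/2 = 9/2
E[X] = 1×9/2 + 2 = 13/2

E[X] = 13/2


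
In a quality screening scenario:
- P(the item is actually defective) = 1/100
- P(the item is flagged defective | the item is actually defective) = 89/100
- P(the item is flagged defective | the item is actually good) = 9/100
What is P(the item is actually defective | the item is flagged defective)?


Using Bayes' theorem:
P(A|B) = P(B|A)·P(A) / P(B)

P(the item is flagged defective) = 89/100 × 1/100 + 9/100 × 99/100
= 89/10000 + 891/10000 = 49/500

P(the item is actually defective|the item is flagged defective) = (89/10000) / (49/500) = 89/980

P(the item is actually defective|the item is flagged defective) = 89/980 ≈ 9.08%


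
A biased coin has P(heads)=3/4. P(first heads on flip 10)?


Geometric: P(X=10) = (1-p)^(k-1)×p = (1/4)^9×3/4 = 3/1048576

P(X=10) = 3/1048576 ≈ 0.00%


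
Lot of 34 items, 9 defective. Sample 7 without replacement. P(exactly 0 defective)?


Hypergeometric: C(9,0)×C(25,7)/C(34,7)
= 1×480700/5379616 = 10925/122264

P(X=0) = 10925/122264 ≈ 8.94%


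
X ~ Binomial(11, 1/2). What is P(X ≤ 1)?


P(X ≤ 1) = Σ P(X=i) for i=0..1
P(X=0) = 1/2048
P(X=1) = 11/2048
Sum = 3/512

P(X ≤ 1) = 3/512 ≈ 0.59%


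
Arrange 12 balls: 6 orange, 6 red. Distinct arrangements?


12!/(6!×6!) = 924

924


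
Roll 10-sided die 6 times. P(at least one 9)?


P(no 9)^6 = (9/10)^6 = 531441/1000000
P(≥1) = 1 - 531441/1000000 = 468559/1000000

P = 468559/1000000 ≈ 46.86%


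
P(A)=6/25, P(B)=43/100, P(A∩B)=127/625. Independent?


P(A)×P(B) = 129/1250
P(A∩B) = 127/625
Not equal → NOT independent

No, not independent


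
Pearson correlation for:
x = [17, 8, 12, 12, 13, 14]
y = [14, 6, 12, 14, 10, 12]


n=6, Σx=76, Σy=68, Σxy=896, Σx²=1006, Σy²=816
r = (6×896 - 76×68)/√((6×1006 - 76²)(6×816 - 68²))
= 208/√(260×272) = 208/√70720 ≈ 208/265.9323 ≈ 0.7822

r ≈ 0.7822


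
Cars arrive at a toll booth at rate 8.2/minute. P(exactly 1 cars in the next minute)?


Poisson(λ=8.2): P(X=1) = e^(-λ)×λ^k/k!
= e^(-8.2) × 8.2^1 / 1!
≈ 0.00027465357 × 8.2 / 1 ≈ 0.002252

P(X=1) ≈ 0.002252 ≈ 0.23%


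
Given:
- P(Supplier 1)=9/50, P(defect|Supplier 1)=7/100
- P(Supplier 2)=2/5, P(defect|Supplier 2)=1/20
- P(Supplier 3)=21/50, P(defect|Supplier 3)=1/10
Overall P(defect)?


P(B) = Σ P(B|Aᵢ)×P(Aᵢ)
  7/100×9/50 = 63/5000
  1/20×2/5 = 1/50
  1/10×21/50 = 21/500
Sum = 373/5000

P(defect) = 373/5000 ≈ 7.46%


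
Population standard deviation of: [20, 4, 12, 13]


Mean = 49/4
  (20-49/4)²=961/16
  (4-49/4)²=1089/16
  (12-49/4)²=1/16
  (13-49/4)²=9/16
Σ(x-μ)² = 515/4
σ² = (515/4)/4 = 515/16

σ = √(515/16) ≈ 5.6734


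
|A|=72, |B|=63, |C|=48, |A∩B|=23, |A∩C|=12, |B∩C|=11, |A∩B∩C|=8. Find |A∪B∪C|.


|A∪B∪C| = 72+63+48-23-12-11+8 = 145

|A∪B∪C| = 145


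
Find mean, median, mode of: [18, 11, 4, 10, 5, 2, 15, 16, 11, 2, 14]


Sorted: [2, 2, 4, 5, 10, 11, 11, 14, 15, 16, 18]
Mean = 108/11
Median = 11
Freq: {18: 1, 11: 2, 4: 1, 10: 1, 5: 1, 2: 2, 15: 1, 16: 1, 14: 1}
Mode: [2, 11]

Mean=108/11, Median=11, Mode=[2, 11]


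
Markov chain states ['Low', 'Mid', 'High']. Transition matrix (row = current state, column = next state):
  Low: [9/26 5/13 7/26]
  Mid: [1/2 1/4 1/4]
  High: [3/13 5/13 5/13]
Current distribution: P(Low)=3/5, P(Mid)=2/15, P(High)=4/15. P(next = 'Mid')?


P(next=Mid) = Σᵢ P(now=i)×P(i→Mid)
= 3/5×5/13 + 2/15×1/4 + 4/15×5/13
= 3/13 + 1/30 + 4/39 = 11/30

P = 11/30 ≈ 0.3667


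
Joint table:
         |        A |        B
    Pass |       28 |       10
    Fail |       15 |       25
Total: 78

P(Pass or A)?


P(Pass∨A) = P(Pass) + P(A) - P(Pass∧A)
= (38 + 43 - 28)/78 = 53/78

P = 53/78 ≈ 67.95%


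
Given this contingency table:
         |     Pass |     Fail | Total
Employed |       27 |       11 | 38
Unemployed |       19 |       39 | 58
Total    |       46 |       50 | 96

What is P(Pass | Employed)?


P(Pass | Employed) = 27/(27+11) = 27/38

P(Pass|Employed) = 27/38 ≈ 71.05%


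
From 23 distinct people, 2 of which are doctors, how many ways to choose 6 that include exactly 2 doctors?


Choose 2 of the 2 doctors and 4 of the other 21 people:
C(2,2)×C(21,4) = 1×5985 = 5985

5985


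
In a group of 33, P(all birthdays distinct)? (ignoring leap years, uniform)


P(all different) = Π(365-i)/365 for i=0..32
= (365/365)×(364/365)×...×(333/365)
= 0.225028

P ≈ 0.2250 ≈ 22.50%


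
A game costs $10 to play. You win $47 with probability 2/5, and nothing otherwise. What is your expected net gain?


E[gain] = (47-10)×2/5 + (-10)×3/5
= 74/5 - 6 = 44/5

Expected net gain = $44/5 ≈ $8.80


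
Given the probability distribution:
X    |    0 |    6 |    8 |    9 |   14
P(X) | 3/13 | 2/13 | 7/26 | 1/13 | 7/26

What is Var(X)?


E[X] = 98/13
E[X²] = 1063/13
Var(X) = E[X²] - (E[X])² = 1063/13 - 9604/169 = 4215/169

Var(X) = 4215/169 ≈ 24.9408


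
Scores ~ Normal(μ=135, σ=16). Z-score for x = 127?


z = (x - μ)/σ = (127 - 135)/16 = -0.5

z = -0.5


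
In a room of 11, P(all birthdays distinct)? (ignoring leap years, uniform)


P(all different) = Π(365-i)/365 for i=0..10
= (365/365)×(364/365)×...×(355/365)
= 0.858859

P ≈ 0.8589 ≈ 85.89%


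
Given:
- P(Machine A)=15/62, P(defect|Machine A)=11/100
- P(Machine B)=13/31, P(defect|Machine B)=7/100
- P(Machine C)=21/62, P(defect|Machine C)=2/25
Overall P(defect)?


P(B) = Σ P(B|Aᵢ)×P(Aᵢ)
  11/100×15/62 = 33/1240
  7/100×13/31 = 91/3100
  2/25×21/62 = 21/775
Sum = 103/1240

P(defect) = 103/1240 ≈ 8.31%


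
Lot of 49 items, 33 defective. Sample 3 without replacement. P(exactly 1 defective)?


Hypergeometric: C(33,1)×C(16,2)/C(49,3)
= 33×120/18424 = 495/2303

P(X=1) = 495/2303 ≈ 21.49%


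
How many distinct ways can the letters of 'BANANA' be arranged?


Letters: 6, freq: {'B': 1, 'A': 3, 'N': 2}
6!/(1!×3!×2!) = 720/12 = 60

60


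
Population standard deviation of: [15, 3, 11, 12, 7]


Mean = 48/5
  (15-48/5)²=729/25
  (3-48/5)²=1089/25
  (11-48/5)²=49/25
  (12-48/5)²=144/25
  (7-48/5)²=169/25
Σ(x-μ)² = 436/5
σ² = (436/5)/5 = 436/25

σ = √(436/25) ≈ 4.1761


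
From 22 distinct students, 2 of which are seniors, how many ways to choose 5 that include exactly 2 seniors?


Choose 2 of the 2 seniors and 3 of the other 20 students:
C(2,2)×C(20,3) = 1×1140 = 1140

1140


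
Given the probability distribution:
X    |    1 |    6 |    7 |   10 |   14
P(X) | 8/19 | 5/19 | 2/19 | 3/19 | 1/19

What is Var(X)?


E[X] = 96/19
E[X²] = 782/19
Var(X) = E[X²] - (E[X])² = 782/19 - 9216/361 = 5642/361

Var(X) = 5642/361 ≈ 15.6288


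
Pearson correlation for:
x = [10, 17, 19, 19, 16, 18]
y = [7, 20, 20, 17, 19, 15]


n=6, Σx=99, Σy=98, Σxy=1687, Σx²=1691, Σy²=1724
r = (6×1687 - 99×98)/√((6×1691 - 99²)(6×1724 - 98²))
= 420/√(345×740) = 420/√255300 ≈ 420/505.2722 ≈ 0.8312

r ≈ 0.8312


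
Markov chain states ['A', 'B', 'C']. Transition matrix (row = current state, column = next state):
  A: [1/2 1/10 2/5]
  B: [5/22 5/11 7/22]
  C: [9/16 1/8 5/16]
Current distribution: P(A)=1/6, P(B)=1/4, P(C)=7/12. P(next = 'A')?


P(next=A) = Σᵢ P(now=i)×P(i→A)
= 1/6×1/2 + 1/4×5/22 + 7/12×9/16
= 1/12 + 5/88 + 21/64 = 989/2112

P = 989/2112 ≈ 0.4683


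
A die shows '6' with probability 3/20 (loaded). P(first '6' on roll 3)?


Geometric: P(X=3) = (1-p)^(k-1)×p = (17/20)^2×3/20 = 867/8000

P(X=3) = 867/8000 ≈ 10.84%


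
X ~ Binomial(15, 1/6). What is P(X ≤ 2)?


P(X ≤ 2) = Σ P(X=i) for i=0..2
P(X=0) = 30517578125/470184984576
P(X=1) = 30517578125/156728328192
P(X=2) = 42724609375/156728328192
Sum = 250244140625/470184984576

P(X ≤ 2) = 250244140625/470184984576 ≈ 53.22%


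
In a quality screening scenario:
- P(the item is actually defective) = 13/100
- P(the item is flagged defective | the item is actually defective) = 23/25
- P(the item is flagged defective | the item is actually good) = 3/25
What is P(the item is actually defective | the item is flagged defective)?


Using Bayes' theorem:
P(A|B) = P(B|A)·P(A) / P(B)

P(the item is flagged defective) = 23/25 × 13/100 + 3/25 × 87/100
= 299/2500 + 261/2500 = 28/125

P(the item is actually defective|the item is flagged defective) = (299/2500) / (28/125) = 299/560

P(the item is actually defective|the item is flagged defective) = 299/560 ≈ 53.39%


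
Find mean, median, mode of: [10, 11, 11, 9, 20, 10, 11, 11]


Sorted: [9, 10, 10, 11, 11, 11, 11, 20]
Mean = 93/8
Median = 11
Freq: {10: 2, 11: 4, 9: 1, 20: 1}
Mode: [11]

Mean=93/8, Median=11, Mode=11


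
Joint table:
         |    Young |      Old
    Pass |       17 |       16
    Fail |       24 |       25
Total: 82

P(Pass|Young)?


P(Pass|Young) = 17/(17+24) = 17/41

P = 17/41 ≈ 41.46%


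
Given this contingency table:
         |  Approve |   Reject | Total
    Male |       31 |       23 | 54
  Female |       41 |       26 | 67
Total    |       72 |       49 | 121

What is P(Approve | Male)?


P(Approve | Male) = 31/(31+23) = 31/54

P(Approve|Male) = 31/54 ≈ 57.41%


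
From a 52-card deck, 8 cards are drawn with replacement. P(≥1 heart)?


P(not a heart) = 39/52 = 3/4
P(none in 8 draws) = (3/4)^8 = 6561/65536
P(≥1 heart) = 1 - 6561/65536 = 58975/65536

P = 58975/65536 ≈ 89.99%


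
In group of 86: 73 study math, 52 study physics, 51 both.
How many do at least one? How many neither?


|A∪B| = 73+52-51 = 74
Neither = 86-74 = 12

At least one: 74; Neither: 12


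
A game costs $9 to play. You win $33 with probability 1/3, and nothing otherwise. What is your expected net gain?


E[gain] = (33-9)×1/3 + (-9)×2/3
= 8 - 6 = 2

Expected net gain = $2 ≈ $2.00


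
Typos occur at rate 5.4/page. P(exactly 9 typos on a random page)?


Poisson(λ=5.4): P(X=9) = e^(-λ)×λ^k/k!
= e^(-5.4) × 5.4^9 / 9!
≈ 0.004516580943 × 3904305.91231 / 362880 ≈ 0.048595

P(X=9) ≈ 0.048595 ≈ 4.86%


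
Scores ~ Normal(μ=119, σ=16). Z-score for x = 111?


z = (x - μ)/σ = (111 - 119)/16 = -0.5

z = -0.5


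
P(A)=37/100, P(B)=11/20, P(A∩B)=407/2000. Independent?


P(A)×P(B) = 407/2000
P(A∩B) = 407/2000
Equal ✓ → Independent

Yes, independent


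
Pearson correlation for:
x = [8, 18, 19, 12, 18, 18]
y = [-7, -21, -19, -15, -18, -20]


n=6, Σx=93, Σy=-100, Σxy=-1659, Σx²=1541, Σy²=1800
r = (6×(-1659) - 93×(-100))/√((6×1541 - 93²)(6×1800 - (-100)²))
= -654/√(597×800) = -654/√477600 ≈ -654/691.0861 ≈ -0.9463

r ≈ -0.9463


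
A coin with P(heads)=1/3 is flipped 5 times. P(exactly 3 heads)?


Binomial: P(X=3) = C(5,3)×p^3×(1-p)^2
= 10 × 1/27 × 4/9 = 40/243

P(X=3) = 40/243 ≈ 16.46%


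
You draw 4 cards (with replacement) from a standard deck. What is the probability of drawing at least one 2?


P(not a 2) = 48/52 = 12/13
P(none in 4 draws) = (12/13)^4 = 20736/28561
P(≥1 2) = 1 - 20736/28561 = 7825/28561

P = 7825/28561 ≈ 27.40%


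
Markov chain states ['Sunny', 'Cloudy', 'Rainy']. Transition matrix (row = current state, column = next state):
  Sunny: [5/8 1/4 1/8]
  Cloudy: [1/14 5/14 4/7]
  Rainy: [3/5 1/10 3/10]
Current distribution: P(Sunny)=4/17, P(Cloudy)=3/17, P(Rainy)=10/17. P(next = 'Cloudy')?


P(next=Cloudy) = Σᵢ P(now=i)×P(i→Cloudy)
= 4/17×1/4 + 3/17×5/14 + 10/17×1/10
= 1/17 + 15/238 + 1/17 = 43/238

P = 43/238 ≈ 0.1807


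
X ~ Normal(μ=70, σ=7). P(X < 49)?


z = (49-70)/7 = -3.0
P(Z < -3.0) = 0.0013

P(X < 49) ≈ 0.0013


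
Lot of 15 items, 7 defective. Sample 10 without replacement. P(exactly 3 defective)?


Hypergeometric: C(7,3)×C(8,7)/C(15,10)
= 35×8/3003 = 40/429

P(X=3) = 40/429 ≈ 9.32%


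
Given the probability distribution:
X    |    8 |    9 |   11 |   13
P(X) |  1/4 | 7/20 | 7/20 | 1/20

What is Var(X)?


E[X] = 193/20
E[X²] = 1903/20
Var(X) = E[X²] - (E[X])² = 1903/20 - 37249/400 = 811/400

Var(X) = 811/400 ≈ 2.0275


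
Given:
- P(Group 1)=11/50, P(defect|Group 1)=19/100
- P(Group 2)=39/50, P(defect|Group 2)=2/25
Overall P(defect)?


P(B) = Σ P(B|Aᵢ)×P(Aᵢ)
  19/100×11/50 = 209/5000
  2/25×39/50 = 39/625
Sum = 521/5000

P(defect) = 521/5000 ≈ 10.42%


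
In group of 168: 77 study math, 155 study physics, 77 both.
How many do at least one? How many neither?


|A∪B| = 77+155-77 = 155
Neither = 168-155 = 13

At least one: 155; Neither: 13


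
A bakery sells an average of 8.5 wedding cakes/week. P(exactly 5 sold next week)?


Poisson(λ=8.5): P(X=5) = e^(-λ)×λ^k/k!
= e^(-8.5) × 8.5^5 / 5!
≈ 0.000203468369 × 44370.53125 / 120 ≈ 0.075233

P(X=5) ≈ 0.075233 ≈ 7.52%


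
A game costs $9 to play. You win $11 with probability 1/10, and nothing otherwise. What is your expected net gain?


E[gain] = (11-9)×1/10 + (-9)×9/10
= 1/5 - 81/10 = -79/10

Expected net gain = $-79/10 ≈ $-7.90


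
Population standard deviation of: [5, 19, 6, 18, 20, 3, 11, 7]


Mean = 89/8
  (5-89/8)²=2401/64
  (19-89/8)²=3969/64
  (6-89/8)²=1681/64
  (18-89/8)²=3025/64
  (20-89/8)²=5041/64
  (3-89/8)²=4225/64
  (11-89/8)²=1/64
  (7-89/8)²=1089/64
Σ(x-μ)² = 2679/8
σ² = (2679/8)/8 = 2679/64

σ = √(2679/64) ≈ 6.4699


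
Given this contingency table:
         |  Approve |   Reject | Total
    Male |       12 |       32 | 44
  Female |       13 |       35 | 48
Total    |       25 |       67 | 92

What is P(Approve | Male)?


P(Approve | Male) = 12/(12+32) = 12/44 = 3/11

P(Approve|Male) = 3/11 ≈ 27.27%


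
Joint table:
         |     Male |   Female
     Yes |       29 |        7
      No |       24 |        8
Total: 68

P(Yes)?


P(Yes) = (29+7)/68 = 36/68 = 9/17

P(Yes) = 9/17 ≈ 52.94%


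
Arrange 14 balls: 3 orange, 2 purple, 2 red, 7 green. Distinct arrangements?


14!/(3!×2!×2!×7!) = 720720

720720


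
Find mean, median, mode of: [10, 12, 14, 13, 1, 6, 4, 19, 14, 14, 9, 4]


Sorted: [1, 4, 4, 6, 9, 10, 12, 13, 14, 14, 14, 19]
Mean = 120/12 = 10
Median = 11
Freq: {10: 1, 12: 1, 14: 3, 13: 1, 1: 1, 6: 1, 4: 2, 19: 1, 9: 1}
Mode: [14]

Mean=10, Median=11, Mode=14


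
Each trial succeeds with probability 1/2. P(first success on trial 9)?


Geometric: P(X=9) = (1-p)^(k-1)×p = (1/2)^8×1/2 = 1/512

P(X=9) = 1/512 ≈ 0.20%


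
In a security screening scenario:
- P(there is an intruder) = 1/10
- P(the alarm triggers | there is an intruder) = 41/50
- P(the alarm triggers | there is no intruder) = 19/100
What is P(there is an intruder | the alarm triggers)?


Using Bayes' theorem:
P(A|B) = P(B|A)·P(A) / P(B)

P(the alarm triggers) = 41/50 × 1/10 + 19/100 × 9/10
= 41/500 + 171/1000 = 253/1000

P(there is an intruder|the alarm triggers) = (41/500) / (253/1000) = 82/253

P(there is an intruder|the alarm triggers) = 82/253 ≈ 32.41%


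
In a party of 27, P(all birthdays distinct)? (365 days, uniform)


P(all different) = Π(365-i)/365 for i=0..26
= (365/365)×(364/365)×...×(339/365)
= 0.373141

P ≈ 0.3731 ≈ 37.31%


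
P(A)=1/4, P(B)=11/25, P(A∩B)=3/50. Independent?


P(A)×P(B) = 11/100
P(A∩B) = 3/50
Not equal → NOT independent

No, not independent


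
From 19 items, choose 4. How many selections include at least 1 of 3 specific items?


Complement: C(19,4) - C(16,4) = 3876 - 1820 = 2056

2056


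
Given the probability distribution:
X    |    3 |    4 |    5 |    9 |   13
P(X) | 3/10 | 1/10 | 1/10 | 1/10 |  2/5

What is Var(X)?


E[X] = 79/10
E[X²] = 165/2
Var(X) = E[X²] - (E[X])² = 165/2 - 6241/100 = 2009/100

Var(X) = 2009/100 ≈ 20.0900


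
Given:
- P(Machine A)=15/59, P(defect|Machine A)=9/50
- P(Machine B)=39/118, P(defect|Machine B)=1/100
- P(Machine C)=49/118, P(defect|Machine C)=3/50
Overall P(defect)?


P(B) = Σ P(B|Aᵢ)×P(Aᵢ)
  9/50×15/59 = 27/590
  1/100×39/118 = 39/11800
  3/50×49/118 = 147/5900
Sum = 873/11800

P(defect) = 873/11800 ≈ 7.40%


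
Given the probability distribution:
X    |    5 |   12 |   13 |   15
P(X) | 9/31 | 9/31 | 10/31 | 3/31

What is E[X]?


E[X] = Σ x·P(X=x)
= (5)×(9/31) + (12)×(9/31) + (13)×(10/31) + (15)×(3/31)
= 328/31

E[X] = 328/31


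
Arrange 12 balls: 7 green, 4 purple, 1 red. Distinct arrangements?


12!/(7!×4!×1!) = 3960

3960


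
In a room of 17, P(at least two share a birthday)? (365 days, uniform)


P(all different) = Π(365-i)/365 for i=0..16
= 0.684992
P(match) = 1 - 0.684992 = 0.315008

P ≈ 0.3150 ≈ 31.50%


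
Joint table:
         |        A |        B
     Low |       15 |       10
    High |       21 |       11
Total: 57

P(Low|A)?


P(Low|A) = 15/(15+21) = 15/36 = 5/12

P = 5/12 ≈ 41.67%


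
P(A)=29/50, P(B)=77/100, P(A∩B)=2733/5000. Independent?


P(A)×P(B) = 2233/5000
P(A∩B) = 2733/5000
Not equal → NOT independent

No, not independent


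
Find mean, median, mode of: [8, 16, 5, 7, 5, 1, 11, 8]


Sorted: [1, 5, 5, 7, 8, 8, 11, 16]
Mean = 61/8
Median = 15/2
Freq: {8: 2, 16: 1, 5: 2, 7: 1, 1: 1, 11: 1}
Mode: [5, 8]

Mean=61/8, Median=15/2, Mode=[5, 8]


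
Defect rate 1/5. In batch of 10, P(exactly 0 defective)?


Binomial: P(X=0) = C(10,0)×p^0×(1-p)^10
= 1 × 1 × 1048576/9765625 = 1048576/9765625

P(X=0) = 1048576/9765625 ≈ 10.74%


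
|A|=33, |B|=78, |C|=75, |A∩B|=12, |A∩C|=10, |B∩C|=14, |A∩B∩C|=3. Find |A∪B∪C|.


|A∪B∪C| = 33+78+75-12-10-14+3 = 153

|A∪B∪C| = 153


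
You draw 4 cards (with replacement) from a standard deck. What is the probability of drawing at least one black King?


P(not a black King) = 50/52 = 25/26
P(none in 4 draws) = (25/26)^4 = 390625/456976
P(≥1 black King) = 1 - 390625/456976 = 66351/456976

P = 66351/456976 ≈ 14.52%


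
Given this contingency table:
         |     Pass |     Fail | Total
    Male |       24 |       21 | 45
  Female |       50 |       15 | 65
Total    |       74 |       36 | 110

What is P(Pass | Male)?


P(Pass | Male) = 24/(24+21) = 24/45 = 8/15

P(Pass|Male) = 8/15 ≈ 53.33%


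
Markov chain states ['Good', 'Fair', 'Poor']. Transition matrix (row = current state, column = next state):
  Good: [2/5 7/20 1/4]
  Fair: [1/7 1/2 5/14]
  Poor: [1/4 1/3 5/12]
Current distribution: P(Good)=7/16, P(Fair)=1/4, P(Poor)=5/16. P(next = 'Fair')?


P(next=Fair) = Σᵢ P(now=i)×P(i→Fair)
= 7/16×7/20 + 1/4×1/2 + 5/16×1/3
= 49/320 + 1/8 + 5/48 = 367/960

P = 367/960 ≈ 0.3823


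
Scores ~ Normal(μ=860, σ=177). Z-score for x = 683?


z = (x - μ)/σ = (683 - 860)/177 = -1.0

z = -1.0


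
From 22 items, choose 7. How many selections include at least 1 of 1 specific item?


Complement: C(22,7) - C(21,7) = 170544 - 116280 = 54264

54264


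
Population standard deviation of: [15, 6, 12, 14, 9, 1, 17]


Mean = 74/7
  (15-74/7)²=961/49
  (6-74/7)²=1024/49
  (12-74/7)²=100/49
  (14-74/7)²=576/49
  (9-74/7)²=121/49
  (1-74/7)²=4489/49
  (17-74/7)²=2025/49
Σ(x-μ)² = 1328/7
σ² = (1328/7)/7 = 1328/49

σ = √(1328/49) ≈ 5.2060


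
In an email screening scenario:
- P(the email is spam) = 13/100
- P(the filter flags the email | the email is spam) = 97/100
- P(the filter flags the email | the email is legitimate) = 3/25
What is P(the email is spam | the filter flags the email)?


Using Bayes' theorem:
P(A|B) = P(B|A)·P(A) / P(B)

P(the filter flags the email) = 97/100 × 13/100 + 3/25 × 87/100
= 1261/10000 + 261/2500 = 461/2000

P(the email is spam|the filter flags the email) = (1261/10000) / (461/2000) = 1261/2305

P(the email is spam|the filter flags the email) = 1261/2305 ≈ 54.71%


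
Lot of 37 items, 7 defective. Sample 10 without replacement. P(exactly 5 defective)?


Hypergeometric: C(7,5)×C(30,5)/C(37,10)
= 21×142506/348330136 = 7371/857956

P(X=5) = 7371/857956 ≈ 0.86%


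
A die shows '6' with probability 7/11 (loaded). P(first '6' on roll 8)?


Geometric: P(X=8) = (1-p)^(k-1)×p = (4/11)^7×7/11 = 114688/214358881

P(X=8) = 114688/214358881 ≈ 0.05%


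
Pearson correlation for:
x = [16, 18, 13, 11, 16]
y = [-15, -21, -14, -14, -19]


n=5, Σx=74, Σy=-83, Σxy=-1258, Σx²=1126, Σy²=1419
r = (5×(-1258) - 74×(-83))/√((5×1126 - 74²)(5×1419 - (-83)²))
= -148/√(154×206) = -148/√31724 ≈ -148/178.1123 ≈ -0.8309

r ≈ -0.8309


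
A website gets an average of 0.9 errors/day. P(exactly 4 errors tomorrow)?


Poisson(λ=0.9): P(X=4) = e^(-λ)×λ^k/k!
= e^(-0.9) × 0.9^4 / 4!
≈ 0.4065696597 × 0.6561 / 24 ≈ 0.011115

P(X=4) ≈ 0.011115 ≈ 1.11%


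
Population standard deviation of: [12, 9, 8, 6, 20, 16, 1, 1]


Mean = 73/8
  (12-73/8)²=529/64
  (9-73/8)²=1/64
  (8-73/8)²=81/64
  (6-73/8)²=625/64
  (20-73/8)²=7569/64
  (16-73/8)²=3025/64
  (1-73/8)²=4225/64
  (1-73/8)²=4225/64
Σ(x-μ)² = 2535/8
σ² = (2535/8)/8 = 2535/64

σ = √(2535/64) ≈ 6.2936


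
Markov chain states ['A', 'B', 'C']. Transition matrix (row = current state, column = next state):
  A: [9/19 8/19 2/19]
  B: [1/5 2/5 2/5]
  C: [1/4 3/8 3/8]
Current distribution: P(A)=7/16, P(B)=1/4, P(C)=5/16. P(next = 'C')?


P(next=C) = Σᵢ P(now=i)×P(i→C)
= 7/16×2/19 + 1/4×2/5 + 5/16×3/8
= 7/152 + 1/10 + 15/128 = 3201/12160

P = 3201/12160 ≈ 0.2632


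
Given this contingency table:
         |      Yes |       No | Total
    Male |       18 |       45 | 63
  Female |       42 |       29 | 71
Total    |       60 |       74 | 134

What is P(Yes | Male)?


P(Yes | Male) = 18/(18+45) = 18/63 = 2/7

P(Yes|Male) = 2/7 ≈ 28.57%


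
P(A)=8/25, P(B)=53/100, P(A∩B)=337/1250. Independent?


P(A)×P(B) = 106/625
P(A∩B) = 337/1250
Not equal → NOT independent

No, not independent


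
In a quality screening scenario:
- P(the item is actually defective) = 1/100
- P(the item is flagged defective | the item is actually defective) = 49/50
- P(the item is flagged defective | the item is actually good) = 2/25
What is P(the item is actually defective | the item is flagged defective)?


Using Bayes' theorem:
P(A|B) = P(B|A)·P(A) / P(B)

P(the item is flagged defective) = 49/50 × 1/100 + 2/25 × 99/100
= 49/5000 + 99/1250 = 89/1000

P(the item is actually defective|the item is flagged defective) = (49/5000) / (89/1000) = 49/445

P(the item is actually defective|the item is flagged defective) = 49/445 ≈ 11.01%


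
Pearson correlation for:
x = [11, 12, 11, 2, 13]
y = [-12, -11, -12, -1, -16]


n=5, Σx=49, Σy=-52, Σxy=-606, Σx²=559, Σy²=666
r = (5×(-606) - 49×(-52))/√((5×559 - 49²)(5×666 - (-52)²))
= -482/√(394×626) = -482/√246644 ≈ -482/496.6327 ≈ -0.9705

r ≈ -0.9705


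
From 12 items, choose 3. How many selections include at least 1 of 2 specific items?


Complement: C(12,3) - C(10,3) = 220 - 120 = 100

100


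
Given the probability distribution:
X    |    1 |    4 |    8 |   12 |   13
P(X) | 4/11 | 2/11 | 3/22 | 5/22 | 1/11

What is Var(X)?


E[X] = 67/11
E[X²] = 661/11
Var(X) = E[X²] - (E[X])² = 661/11 - 4489/121 = 2782/121

Var(X) = 2782/121 ≈ 22.9917


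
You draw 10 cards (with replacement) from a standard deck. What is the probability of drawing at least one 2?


P(not a 2) = 48/52 = 12/13
P(none in 10 draws) = (12/13)^10 = 61917364224/137858491849
P(≥1 2) = 1 - 61917364224/137858491849 = 75941127625/137858491849

P = 75941127625/137858491849 ≈ 55.09%


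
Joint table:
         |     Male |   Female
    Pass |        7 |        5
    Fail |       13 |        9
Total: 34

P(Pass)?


P(Pass) = (7+5)/34 = 12/34 = 6/17

P(Pass) = 6/17 ≈ 35.29%


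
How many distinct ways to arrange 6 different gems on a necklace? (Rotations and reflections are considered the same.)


Free circular arrangements: rotations and reflections both identified.
(n-1)!/2 = 5!/2 = 120/2 = 60

60


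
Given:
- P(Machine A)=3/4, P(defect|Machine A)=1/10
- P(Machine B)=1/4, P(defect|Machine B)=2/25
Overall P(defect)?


P(B) = Σ P(B|Aᵢ)×P(Aᵢ)
  1/10×3/4 = 3/40
  2/25×1/4 = 1/50
Sum = 19/200

P(defect) = 19/200 ≈ 9.50%


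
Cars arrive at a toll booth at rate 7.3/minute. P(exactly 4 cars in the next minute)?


Poisson(λ=7.3): P(X=4) = e^(-λ)×λ^k/k!
= e^(-7.3) × 7.3^4 / 4!
≈ 0.0006755387752 × 2839.8241 / 24 ≈ 0.079934

P(X=4) ≈ 0.079934 ≈ 7.99%


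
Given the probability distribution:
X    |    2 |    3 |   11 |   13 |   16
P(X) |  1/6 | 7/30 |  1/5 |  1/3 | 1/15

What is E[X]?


E[X] = Σ x·P(X=x)
= (2)×(1/6) + (3)×(7/30) + (11)×(1/5) + (13)×(1/3) + (16)×(1/15)
= 259/30

E[X] = 259/30


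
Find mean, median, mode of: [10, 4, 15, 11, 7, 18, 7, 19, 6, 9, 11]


Sorted: [4, 6, 7, 7, 9, 10, 11, 11, 15, 18, 19]
Mean = 117/11
Median = 10
Freq: {10: 1, 4: 1, 15: 1, 11: 2, 7: 2, 18: 1, 19: 1, 6: 1, 9: 1}
Mode: [7, 11]

Mean=117/11, Median=10, Mode=[7, 11]
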